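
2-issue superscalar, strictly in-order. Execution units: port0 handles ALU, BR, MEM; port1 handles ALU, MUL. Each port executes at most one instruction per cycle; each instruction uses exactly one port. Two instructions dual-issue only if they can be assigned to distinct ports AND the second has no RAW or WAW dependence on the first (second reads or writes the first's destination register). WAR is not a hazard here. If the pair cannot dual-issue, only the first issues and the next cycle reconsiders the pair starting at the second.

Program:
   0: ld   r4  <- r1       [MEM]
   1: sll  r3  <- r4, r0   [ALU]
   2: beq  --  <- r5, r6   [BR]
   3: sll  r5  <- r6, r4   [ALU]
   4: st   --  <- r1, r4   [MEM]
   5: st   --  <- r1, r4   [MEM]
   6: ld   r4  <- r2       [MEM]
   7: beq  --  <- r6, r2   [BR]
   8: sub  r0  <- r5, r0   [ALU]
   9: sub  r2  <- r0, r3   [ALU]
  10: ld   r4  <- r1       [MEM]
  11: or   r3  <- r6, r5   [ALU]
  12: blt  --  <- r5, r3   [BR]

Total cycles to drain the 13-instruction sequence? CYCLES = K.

CYCLES = 9

[0] i0  ld.MEM  -- RAW r4
[1] i1+i2  sll.ALU+beq.BR  -- dual
[2] i3+i4  sll.ALU+st.MEM  -- dual
[3] i5  st.MEM  -- no-port MEM/MEM
[4] i6  ld.MEM  -- no-port MEM/BR
[5] i7+i8  beq.BR+sub.ALU  -- dual
[6] i9+i10  sub.ALU+ld.MEM  -- dual
[7] i11  or.ALU  -- RAW r3
[8] i12  blt.BR  -- tail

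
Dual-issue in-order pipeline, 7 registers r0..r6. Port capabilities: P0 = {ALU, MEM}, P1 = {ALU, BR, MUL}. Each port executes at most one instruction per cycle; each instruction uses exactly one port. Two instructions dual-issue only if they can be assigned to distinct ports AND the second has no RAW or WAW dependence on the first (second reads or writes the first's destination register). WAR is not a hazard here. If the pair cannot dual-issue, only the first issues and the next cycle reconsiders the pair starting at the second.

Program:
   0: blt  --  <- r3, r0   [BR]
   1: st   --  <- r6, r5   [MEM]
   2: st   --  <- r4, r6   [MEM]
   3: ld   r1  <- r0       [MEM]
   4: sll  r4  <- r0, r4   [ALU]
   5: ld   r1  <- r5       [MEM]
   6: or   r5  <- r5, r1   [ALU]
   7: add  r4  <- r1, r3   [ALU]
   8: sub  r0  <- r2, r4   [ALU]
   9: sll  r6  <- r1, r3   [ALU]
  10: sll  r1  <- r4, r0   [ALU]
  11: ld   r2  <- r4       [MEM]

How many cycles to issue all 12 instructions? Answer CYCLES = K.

c0: i0,i1 blt/st  pair
c1: i2 st  no-port MEM/MEM
c2: i3,i4 ld/sll  pair
c3: i5 ld  RAW r1
c4: i6,i7 or/add  pair
c5: i8,i9 sub/sll  pair
c6: i10,i11 sll/ld  pair

CYCLES = 7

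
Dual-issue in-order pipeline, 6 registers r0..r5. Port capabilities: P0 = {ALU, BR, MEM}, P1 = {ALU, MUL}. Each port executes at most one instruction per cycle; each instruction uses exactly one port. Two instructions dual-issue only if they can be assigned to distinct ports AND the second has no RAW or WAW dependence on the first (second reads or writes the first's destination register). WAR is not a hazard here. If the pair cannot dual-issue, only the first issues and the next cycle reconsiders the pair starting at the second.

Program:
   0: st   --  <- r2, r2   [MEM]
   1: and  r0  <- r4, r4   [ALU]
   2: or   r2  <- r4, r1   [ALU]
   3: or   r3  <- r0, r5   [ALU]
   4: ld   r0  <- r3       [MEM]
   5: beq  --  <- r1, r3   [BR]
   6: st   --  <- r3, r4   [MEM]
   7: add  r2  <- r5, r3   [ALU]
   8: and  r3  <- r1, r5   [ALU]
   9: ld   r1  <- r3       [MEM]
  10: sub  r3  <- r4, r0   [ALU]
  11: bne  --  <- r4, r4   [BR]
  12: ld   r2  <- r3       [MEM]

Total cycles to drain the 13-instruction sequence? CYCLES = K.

CYCLES = 9

c0: i0&i1 st.MEM;and.ALU  pair
c1: i2&i3 or.ALU;or.ALU  pair
c2: i4 ld.MEM  no-port MEM/BR
c3: i5 beq.BR  no-port BR/MEM
c4: i6&i7 st.MEM;add.ALU  pair
c5: i8 and.ALU  RAW r3
c6: i9&i10 ld.MEM;sub.ALU  pair
c7: i11 bne.BR  no-port BR/MEM
c8: i12 ld.MEM  tail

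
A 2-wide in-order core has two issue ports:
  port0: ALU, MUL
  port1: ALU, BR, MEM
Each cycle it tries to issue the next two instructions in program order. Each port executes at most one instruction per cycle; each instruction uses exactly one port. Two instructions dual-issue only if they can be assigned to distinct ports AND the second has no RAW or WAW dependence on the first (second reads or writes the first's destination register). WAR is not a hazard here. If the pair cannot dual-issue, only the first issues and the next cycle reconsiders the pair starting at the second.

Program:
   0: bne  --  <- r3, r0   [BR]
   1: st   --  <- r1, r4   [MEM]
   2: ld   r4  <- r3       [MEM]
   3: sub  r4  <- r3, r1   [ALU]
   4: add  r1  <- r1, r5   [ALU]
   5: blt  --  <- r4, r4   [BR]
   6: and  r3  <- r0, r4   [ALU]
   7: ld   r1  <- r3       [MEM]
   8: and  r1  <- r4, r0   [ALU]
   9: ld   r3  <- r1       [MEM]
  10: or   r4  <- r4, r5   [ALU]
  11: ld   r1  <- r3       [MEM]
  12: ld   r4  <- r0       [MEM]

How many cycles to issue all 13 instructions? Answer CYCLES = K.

  cy0 -> i0 (bne.BR) no-port BR/MEM
  cy1 -> i1 (st.MEM) no-port MEM/MEM
  cy2 -> i2 (ld.MEM) WAW r4
  cy3 -> i3&i4 (sub.ALU+add.ALU) dual
  cy4 -> i5&i6 (blt.BR+and.ALU) dual
  cy5 -> i7 (ld.MEM) WAW r1
  cy6 -> i8 (and.ALU) RAW r1
  cy7 -> i9&i10 (ld.MEM+or.ALU) dual
  cy8 -> i11 (ld.MEM) no-port MEM/MEM
  cy9 -> i12 (ld.MEM) tail

CYCLES = 10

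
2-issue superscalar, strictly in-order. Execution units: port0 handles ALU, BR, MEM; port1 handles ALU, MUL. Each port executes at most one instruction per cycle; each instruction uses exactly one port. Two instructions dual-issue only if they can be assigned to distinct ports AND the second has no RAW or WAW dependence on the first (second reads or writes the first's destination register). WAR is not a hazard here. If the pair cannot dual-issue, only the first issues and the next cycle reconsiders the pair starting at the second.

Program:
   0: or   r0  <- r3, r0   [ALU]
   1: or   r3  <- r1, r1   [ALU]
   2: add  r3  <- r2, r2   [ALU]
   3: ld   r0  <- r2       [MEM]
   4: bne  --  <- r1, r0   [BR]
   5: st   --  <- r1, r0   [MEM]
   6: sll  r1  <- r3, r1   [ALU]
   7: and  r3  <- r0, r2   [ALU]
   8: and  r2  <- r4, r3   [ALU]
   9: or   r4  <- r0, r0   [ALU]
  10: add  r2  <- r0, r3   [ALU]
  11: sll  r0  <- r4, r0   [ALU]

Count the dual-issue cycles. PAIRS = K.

  cy0 -> i0&i1 (or+or) pair
  cy1 -> i2&i3 (add+ld) pair
  cy2 -> i4 (bne) no-port BR/MEM
  cy3 -> i5&i6 (st+sll) pair
  cy4 -> i7 (and) RAW r3
  cy5 -> i8&i9 (and+or) pair
  cy6 -> i10&i11 (add+sll) pair

PAIRS = 5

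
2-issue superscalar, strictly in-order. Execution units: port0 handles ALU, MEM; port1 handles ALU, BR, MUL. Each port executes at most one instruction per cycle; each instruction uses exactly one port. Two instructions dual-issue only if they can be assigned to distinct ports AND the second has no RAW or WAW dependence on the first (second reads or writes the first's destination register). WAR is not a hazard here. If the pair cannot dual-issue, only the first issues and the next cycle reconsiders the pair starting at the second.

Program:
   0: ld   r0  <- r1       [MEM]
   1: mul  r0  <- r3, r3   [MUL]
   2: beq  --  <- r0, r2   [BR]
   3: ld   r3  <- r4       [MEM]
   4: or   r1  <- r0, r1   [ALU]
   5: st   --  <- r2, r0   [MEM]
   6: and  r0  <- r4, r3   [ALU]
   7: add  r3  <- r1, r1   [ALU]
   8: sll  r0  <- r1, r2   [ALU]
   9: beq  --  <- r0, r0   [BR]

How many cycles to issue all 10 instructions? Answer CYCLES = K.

  cy0 -> i0 (ld) WAW r0
  cy1 -> i1 (mul) no-port MUL/BR
  cy2 -> i2+i3 (beq ld) dual
  cy3 -> i4+i5 (or st) dual
  cy4 -> i6+i7 (and add) dual
  cy5 -> i8 (sll) RAW r0
  cy6 -> i9 (beq) tail

CYCLES = 7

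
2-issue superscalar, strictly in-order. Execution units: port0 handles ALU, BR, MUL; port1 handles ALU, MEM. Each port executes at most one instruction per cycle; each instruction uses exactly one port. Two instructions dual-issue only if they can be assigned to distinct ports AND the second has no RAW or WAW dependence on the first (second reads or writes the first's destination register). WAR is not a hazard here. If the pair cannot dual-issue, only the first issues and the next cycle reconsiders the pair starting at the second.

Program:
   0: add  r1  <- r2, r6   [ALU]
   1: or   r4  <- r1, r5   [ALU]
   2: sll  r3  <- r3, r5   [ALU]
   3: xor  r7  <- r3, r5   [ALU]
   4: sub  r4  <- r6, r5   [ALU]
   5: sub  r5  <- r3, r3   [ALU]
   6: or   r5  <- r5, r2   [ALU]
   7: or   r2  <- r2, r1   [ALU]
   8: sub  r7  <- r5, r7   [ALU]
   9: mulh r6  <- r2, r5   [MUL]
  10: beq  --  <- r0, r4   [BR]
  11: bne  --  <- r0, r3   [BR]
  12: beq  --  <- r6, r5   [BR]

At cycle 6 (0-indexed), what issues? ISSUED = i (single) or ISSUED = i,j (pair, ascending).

c0: i0 add  RAW r1
c1: i1/i2 or;sll  dual
c2: i3/i4 xor;sub  dual
c3: i5 sub  RAW+WAW r5
c4: i6/i7 or;or  dual
c5: i8/i9 sub;mulh  dual
c6: i10 beq  no-port BR/BR
c7: i11 bne  no-port BR/BR
c8: i12 beq  tail

ISSUED = 10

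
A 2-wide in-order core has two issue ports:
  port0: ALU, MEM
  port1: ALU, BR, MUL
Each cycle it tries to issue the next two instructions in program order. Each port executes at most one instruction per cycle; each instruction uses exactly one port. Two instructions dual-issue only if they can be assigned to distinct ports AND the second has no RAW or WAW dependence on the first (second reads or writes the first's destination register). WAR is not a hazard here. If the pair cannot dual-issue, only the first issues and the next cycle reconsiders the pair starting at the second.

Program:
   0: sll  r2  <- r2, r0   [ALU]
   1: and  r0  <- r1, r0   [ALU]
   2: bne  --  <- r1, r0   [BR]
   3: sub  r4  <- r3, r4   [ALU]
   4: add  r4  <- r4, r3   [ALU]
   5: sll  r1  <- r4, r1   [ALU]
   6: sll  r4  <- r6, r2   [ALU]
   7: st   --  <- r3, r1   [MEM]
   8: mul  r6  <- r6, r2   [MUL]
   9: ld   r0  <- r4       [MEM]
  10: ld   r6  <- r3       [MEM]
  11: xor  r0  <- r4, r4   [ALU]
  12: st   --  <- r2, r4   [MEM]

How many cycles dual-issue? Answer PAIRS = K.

0. sll and @i0+i1  | 2-wide
1. bne sub @i2+i3  | 2-wide
2. add @i4  | RAW r4
3. sll sll @i5+i6  | 2-wide
4. st mul @i7+i8  | 2-wide
5. ld @i9  | no-port MEM/MEM
6. ld xor @i10+i11  | 2-wide
7. st @i12  | tail

PAIRS = 5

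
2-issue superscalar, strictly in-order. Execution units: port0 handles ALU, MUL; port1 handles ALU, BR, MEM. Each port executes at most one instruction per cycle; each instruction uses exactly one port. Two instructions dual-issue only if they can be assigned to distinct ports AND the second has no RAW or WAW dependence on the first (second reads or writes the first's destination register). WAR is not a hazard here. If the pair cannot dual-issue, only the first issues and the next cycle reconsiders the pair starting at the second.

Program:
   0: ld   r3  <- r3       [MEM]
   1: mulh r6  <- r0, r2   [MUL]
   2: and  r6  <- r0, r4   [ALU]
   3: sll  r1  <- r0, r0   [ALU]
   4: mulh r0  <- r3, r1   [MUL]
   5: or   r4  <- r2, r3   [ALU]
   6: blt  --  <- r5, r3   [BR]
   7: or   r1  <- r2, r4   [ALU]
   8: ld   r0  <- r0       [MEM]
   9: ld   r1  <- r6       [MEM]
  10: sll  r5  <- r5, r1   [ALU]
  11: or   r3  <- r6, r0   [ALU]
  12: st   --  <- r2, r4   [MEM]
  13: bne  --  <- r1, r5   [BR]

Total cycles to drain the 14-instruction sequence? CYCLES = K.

c0: i0/i1 ld.MEM+mulh.MUL  dual
c1: i2/i3 and.ALU+sll.ALU  dual
c2: i4/i5 mulh.MUL+or.ALU  dual
c3: i6/i7 blt.BR+or.ALU  dual
c4: i8 ld.MEM  no-port MEM/MEM
c5: i9 ld.MEM  RAW r1
c6: i10/i11 sll.ALU+or.ALU  dual
c7: i12 st.MEM  no-port MEM/BR
c8: i13 bne.BR  tail

CYCLES = 9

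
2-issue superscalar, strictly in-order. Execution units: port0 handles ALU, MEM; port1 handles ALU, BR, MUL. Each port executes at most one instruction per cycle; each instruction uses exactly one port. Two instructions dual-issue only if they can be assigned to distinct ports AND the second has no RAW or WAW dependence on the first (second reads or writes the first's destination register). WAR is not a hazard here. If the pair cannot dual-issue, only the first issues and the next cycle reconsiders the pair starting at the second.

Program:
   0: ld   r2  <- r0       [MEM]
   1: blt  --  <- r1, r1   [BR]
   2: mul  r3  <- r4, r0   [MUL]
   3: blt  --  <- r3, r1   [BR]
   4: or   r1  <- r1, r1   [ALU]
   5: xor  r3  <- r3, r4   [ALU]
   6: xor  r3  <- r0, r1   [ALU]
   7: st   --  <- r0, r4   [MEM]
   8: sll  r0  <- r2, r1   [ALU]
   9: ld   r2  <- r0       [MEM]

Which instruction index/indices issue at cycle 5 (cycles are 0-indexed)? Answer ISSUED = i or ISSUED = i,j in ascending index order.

ISSUED = 8

#0 head=0: ld/blt i0/i1 dual
#1 head=2: mul i2 no-port MUL/BR
#2 head=3: blt/or i3/i4 dual
#3 head=5: xor i5 WAW r3
#4 head=6: xor/st i6/i7 dual
#5 head=8: sll i8 RAW r0
#6 head=9: ld i9 tail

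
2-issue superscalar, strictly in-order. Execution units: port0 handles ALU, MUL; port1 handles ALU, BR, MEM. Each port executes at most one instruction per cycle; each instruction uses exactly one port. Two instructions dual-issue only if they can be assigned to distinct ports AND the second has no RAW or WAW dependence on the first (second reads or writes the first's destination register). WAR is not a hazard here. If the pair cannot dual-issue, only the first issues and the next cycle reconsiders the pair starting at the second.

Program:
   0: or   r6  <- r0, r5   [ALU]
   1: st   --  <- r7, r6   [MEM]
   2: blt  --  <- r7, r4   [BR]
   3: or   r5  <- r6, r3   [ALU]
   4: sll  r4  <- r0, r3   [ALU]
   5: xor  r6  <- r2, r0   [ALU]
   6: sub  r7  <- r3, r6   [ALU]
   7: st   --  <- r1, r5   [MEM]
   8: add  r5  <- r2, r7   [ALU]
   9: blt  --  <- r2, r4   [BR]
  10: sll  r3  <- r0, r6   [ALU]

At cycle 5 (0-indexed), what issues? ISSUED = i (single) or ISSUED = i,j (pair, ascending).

ISSUED = 8,9

t=0 i0:or.ALU ; RAW r6
t=1 i1:st.MEM ; no-port MEM/BR
t=2 i2,i3:blt.BR;or.ALU ; 2-wide
t=3 i4,i5:sll.ALU;xor.ALU ; 2-wide
t=4 i6,i7:sub.ALU;st.MEM ; 2-wide
t=5 i8,i9:add.ALU;blt.BR ; 2-wide
t=6 i10:sll.ALU ; tail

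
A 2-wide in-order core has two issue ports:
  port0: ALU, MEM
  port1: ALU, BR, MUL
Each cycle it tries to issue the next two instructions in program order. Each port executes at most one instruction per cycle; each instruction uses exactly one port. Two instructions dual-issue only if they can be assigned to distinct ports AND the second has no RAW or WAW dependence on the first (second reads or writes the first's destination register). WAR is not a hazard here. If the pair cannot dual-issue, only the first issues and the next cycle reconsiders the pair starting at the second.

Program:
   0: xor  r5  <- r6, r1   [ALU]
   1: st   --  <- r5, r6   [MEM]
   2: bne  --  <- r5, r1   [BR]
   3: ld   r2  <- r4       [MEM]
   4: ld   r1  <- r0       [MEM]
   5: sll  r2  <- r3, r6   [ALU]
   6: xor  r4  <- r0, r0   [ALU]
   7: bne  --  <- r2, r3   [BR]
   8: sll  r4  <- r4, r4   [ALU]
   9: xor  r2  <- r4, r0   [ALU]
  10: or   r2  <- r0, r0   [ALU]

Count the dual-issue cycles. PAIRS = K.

PAIRS = 3

0. xor @i0  | RAW r5
1. st/bne @i1,i2  | 2-wide
2. ld @i3  | no-port MEM/MEM
3. ld/sll @i4,i5  | 2-wide
4. xor/bne @i6,i7  | 2-wide
5. sll @i8  | RAW r4
6. xor @i9  | WAW r2
7. or @i10  | tail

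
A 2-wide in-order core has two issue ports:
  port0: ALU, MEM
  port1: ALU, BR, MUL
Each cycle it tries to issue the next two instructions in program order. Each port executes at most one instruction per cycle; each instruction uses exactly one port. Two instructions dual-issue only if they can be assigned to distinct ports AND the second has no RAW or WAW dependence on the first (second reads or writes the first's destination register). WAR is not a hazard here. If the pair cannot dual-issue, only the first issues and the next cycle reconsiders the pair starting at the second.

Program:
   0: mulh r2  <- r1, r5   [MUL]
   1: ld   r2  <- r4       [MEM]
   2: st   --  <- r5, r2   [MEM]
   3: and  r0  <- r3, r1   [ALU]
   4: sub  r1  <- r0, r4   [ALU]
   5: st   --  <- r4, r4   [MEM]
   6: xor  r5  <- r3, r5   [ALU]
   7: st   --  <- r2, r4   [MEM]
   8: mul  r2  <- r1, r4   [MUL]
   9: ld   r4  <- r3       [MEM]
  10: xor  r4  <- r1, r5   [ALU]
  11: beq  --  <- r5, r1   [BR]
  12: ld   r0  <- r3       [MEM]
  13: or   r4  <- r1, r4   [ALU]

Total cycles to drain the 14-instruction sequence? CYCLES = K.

CYCLES = 8

t=0 i0:mulh ; WAW r2
t=1 i1:ld ; no-port MEM/MEM
t=2 i2&i3:st;and ; 2-wide
t=3 i4&i5:sub;st ; 2-wide
t=4 i6&i7:xor;st ; 2-wide
t=5 i8&i9:mul;ld ; 2-wide
t=6 i10&i11:xor;beq ; 2-wide
t=7 i12&i13:ld;or ; 2-wide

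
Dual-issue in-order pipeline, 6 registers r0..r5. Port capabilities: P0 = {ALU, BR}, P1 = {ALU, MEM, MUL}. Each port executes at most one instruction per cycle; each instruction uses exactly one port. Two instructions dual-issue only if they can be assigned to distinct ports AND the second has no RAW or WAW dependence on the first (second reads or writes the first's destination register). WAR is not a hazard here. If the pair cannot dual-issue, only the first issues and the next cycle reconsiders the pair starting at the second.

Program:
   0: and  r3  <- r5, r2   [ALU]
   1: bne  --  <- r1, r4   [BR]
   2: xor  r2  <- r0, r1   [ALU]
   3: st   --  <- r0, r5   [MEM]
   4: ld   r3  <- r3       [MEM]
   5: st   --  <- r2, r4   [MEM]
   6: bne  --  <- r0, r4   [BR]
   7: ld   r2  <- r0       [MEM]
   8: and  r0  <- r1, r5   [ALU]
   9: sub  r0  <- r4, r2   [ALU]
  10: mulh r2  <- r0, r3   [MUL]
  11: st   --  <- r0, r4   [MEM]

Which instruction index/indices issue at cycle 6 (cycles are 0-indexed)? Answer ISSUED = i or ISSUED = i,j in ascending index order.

c0: i0,i1 and/bne  2-wide
c1: i2,i3 xor/st  2-wide
c2: i4 ld  no-port MEM/MEM
c3: i5,i6 st/bne  2-wide
c4: i7,i8 ld/and  2-wide
c5: i9 sub  RAW r0
c6: i10 mulh  no-port MUL/MEM
c7: i11 st  tail

ISSUED = 10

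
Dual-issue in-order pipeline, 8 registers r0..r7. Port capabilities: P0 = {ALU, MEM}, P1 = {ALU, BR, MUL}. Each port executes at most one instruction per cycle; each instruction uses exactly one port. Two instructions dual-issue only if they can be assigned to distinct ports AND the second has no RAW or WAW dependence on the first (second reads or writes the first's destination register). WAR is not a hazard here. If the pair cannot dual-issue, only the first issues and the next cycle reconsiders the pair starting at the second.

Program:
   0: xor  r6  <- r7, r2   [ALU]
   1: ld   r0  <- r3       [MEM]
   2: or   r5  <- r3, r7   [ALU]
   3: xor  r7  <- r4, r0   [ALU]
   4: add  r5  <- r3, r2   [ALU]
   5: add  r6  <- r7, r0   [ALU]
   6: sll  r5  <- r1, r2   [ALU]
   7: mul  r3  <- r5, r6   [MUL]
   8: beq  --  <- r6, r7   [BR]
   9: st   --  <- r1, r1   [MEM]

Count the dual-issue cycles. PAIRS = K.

  cy0 -> i0&i1 (xor/ld) 2-wide
  cy1 -> i2&i3 (or/xor) 2-wide
  cy2 -> i4&i5 (add/add) 2-wide
  cy3 -> i6 (sll) RAW r5
  cy4 -> i7 (mul) no-port MUL/BR
  cy5 -> i8&i9 (beq/st) 2-wide

PAIRS = 4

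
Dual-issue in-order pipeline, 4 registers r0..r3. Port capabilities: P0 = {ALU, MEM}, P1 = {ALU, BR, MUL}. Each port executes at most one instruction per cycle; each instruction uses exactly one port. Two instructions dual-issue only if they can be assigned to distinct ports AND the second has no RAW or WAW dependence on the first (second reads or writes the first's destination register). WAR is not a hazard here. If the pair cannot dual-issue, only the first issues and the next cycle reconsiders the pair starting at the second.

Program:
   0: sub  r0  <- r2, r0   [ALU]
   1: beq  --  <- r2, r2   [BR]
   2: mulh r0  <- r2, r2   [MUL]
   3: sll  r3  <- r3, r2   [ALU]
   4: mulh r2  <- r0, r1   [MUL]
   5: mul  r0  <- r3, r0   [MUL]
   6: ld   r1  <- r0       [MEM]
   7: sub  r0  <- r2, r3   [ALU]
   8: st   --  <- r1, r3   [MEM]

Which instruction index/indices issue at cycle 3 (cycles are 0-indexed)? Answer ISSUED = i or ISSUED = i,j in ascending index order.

ISSUED = 5

  cy0 -> i0+i1 (sub beq) dual
  cy1 -> i2+i3 (mulh sll) dual
  cy2 -> i4 (mulh) no-port MUL/MUL
  cy3 -> i5 (mul) RAW r0
  cy4 -> i6+i7 (ld sub) dual
  cy5 -> i8 (st) tail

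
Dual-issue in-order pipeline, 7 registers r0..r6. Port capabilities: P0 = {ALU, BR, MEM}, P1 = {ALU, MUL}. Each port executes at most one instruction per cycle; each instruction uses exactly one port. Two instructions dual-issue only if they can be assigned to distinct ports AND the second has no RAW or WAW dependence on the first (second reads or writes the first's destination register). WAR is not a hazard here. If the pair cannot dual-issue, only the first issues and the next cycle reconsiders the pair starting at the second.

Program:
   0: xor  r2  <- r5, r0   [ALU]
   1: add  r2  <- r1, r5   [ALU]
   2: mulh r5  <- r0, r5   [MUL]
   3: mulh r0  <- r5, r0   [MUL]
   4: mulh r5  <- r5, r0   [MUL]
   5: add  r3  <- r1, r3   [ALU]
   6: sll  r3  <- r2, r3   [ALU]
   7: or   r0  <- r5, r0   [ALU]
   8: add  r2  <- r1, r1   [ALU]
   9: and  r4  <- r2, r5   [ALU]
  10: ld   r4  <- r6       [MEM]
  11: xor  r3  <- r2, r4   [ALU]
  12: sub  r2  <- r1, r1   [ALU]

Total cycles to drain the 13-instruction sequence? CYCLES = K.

#0 head=0: xor i0 WAW r2
#1 head=1: add/mulh i1&i2 dual
#2 head=3: mulh i3 no-port MUL/MUL
#3 head=4: mulh/add i4&i5 dual
#4 head=6: sll/or i6&i7 dual
#5 head=8: add i8 RAW r2
#6 head=9: and i9 WAW r4
#7 head=10: ld i10 RAW r4
#8 head=11: xor/sub i11&i12 dual

CYCLES = 9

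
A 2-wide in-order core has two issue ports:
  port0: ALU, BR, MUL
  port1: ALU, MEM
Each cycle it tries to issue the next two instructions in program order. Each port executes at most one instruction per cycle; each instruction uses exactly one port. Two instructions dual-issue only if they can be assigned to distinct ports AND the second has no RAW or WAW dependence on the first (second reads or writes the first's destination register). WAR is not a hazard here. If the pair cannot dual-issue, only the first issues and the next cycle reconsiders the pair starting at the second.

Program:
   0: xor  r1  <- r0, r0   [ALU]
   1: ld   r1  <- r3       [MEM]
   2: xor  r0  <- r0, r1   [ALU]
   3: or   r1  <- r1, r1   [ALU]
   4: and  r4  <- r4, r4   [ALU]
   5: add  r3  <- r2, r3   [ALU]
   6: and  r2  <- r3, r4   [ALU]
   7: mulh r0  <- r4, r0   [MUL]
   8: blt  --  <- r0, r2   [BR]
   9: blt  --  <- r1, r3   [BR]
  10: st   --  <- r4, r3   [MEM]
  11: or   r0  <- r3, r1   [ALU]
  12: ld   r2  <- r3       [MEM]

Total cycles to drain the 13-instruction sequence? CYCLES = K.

CYCLES = 8

#0 head=0: xor.ALU i0 WAW r1
#1 head=1: ld.MEM i1 RAW r1
#2 head=2: xor.ALU/or.ALU i2&i3 2-wide
#3 head=4: and.ALU/add.ALU i4&i5 2-wide
#4 head=6: and.ALU/mulh.MUL i6&i7 2-wide
#5 head=8: blt.BR i8 no-port BR/BR
#6 head=9: blt.BR/st.MEM i9&i10 2-wide
#7 head=11: or.ALU/ld.MEM i11&i12 2-wide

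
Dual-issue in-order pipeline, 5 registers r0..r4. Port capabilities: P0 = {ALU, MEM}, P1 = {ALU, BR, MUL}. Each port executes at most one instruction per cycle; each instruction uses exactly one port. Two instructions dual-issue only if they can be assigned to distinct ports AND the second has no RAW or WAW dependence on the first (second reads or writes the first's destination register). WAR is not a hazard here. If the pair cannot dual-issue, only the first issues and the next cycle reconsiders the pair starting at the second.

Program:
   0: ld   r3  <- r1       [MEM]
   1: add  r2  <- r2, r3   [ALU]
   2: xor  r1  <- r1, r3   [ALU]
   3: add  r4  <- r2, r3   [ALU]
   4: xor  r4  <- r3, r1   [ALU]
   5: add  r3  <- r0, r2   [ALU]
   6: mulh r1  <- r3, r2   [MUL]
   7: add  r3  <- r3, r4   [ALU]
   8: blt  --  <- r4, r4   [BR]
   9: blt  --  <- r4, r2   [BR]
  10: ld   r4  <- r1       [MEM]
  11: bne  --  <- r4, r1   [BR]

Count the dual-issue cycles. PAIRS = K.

c0: i0 ld.MEM  RAW r3
c1: i1&i2 add.ALU/xor.ALU  2-wide
c2: i3 add.ALU  WAW r4
c3: i4&i5 xor.ALU/add.ALU  2-wide
c4: i6&i7 mulh.MUL/add.ALU  2-wide
c5: i8 blt.BR  no-port BR/BR
c6: i9&i10 blt.BR/ld.MEM  2-wide
c7: i11 bne.BR  tail

PAIRS = 4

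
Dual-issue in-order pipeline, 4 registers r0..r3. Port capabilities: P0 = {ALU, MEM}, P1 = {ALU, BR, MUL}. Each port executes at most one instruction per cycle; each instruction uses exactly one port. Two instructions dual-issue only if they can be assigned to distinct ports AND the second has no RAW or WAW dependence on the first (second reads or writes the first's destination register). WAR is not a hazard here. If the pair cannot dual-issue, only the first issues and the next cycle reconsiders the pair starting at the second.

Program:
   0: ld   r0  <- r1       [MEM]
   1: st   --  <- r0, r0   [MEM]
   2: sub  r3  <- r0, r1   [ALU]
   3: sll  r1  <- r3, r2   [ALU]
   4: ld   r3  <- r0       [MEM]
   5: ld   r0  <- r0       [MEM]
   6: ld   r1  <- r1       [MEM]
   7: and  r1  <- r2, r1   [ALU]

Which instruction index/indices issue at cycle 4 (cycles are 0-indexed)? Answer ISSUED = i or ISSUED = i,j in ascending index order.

ISSUED = 6

#0 head=0: ld.MEM i0 no-port MEM/MEM
#1 head=1: st.MEM/sub.ALU i1&i2 dual
#2 head=3: sll.ALU/ld.MEM i3&i4 dual
#3 head=5: ld.MEM i5 no-port MEM/MEM
#4 head=6: ld.MEM i6 RAW+WAW r1
#5 head=7: and.ALU i7 tail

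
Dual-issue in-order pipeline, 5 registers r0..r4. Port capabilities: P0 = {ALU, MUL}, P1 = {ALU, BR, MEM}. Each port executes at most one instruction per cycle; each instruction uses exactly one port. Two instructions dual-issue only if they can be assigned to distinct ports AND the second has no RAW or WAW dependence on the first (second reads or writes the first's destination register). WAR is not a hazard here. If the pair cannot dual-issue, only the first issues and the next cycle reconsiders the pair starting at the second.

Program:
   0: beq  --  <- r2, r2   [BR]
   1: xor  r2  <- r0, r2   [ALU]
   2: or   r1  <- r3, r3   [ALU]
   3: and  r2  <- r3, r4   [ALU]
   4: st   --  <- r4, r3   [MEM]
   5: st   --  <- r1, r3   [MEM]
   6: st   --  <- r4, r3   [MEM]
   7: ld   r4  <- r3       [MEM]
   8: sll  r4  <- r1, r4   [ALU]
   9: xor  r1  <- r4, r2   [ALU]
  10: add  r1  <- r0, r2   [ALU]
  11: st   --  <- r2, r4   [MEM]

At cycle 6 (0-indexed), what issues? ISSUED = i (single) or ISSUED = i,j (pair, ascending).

t=0 i0,i1:beq xor ; dual
t=1 i2,i3:or and ; dual
t=2 i4:st ; no-port MEM/MEM
t=3 i5:st ; no-port MEM/MEM
t=4 i6:st ; no-port MEM/MEM
t=5 i7:ld ; RAW+WAW r4
t=6 i8:sll ; RAW r4
t=7 i9:xor ; WAW r1
t=8 i10,i11:add st ; dual

ISSUED = 8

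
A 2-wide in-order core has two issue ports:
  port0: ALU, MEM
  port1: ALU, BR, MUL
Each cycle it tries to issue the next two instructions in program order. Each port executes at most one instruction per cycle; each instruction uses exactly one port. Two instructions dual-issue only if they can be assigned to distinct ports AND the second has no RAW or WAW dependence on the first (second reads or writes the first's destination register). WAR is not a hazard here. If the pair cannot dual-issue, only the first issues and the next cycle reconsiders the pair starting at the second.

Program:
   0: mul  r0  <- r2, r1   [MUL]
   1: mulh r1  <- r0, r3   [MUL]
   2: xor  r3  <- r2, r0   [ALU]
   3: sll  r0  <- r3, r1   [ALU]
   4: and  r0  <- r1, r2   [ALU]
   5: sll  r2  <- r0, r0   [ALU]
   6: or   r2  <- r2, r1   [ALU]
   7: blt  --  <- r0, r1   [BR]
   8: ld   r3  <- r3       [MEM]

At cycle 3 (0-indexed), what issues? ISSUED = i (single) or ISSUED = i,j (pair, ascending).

ISSUED = 4

t=0 i0:mul ; no-port MUL/MUL
t=1 i1+i2:mulh/xor ; 2-wide
t=2 i3:sll ; WAW r0
t=3 i4:and ; RAW r0
t=4 i5:sll ; RAW+WAW r2
t=5 i6+i7:or/blt ; 2-wide
t=6 i8:ld ; tail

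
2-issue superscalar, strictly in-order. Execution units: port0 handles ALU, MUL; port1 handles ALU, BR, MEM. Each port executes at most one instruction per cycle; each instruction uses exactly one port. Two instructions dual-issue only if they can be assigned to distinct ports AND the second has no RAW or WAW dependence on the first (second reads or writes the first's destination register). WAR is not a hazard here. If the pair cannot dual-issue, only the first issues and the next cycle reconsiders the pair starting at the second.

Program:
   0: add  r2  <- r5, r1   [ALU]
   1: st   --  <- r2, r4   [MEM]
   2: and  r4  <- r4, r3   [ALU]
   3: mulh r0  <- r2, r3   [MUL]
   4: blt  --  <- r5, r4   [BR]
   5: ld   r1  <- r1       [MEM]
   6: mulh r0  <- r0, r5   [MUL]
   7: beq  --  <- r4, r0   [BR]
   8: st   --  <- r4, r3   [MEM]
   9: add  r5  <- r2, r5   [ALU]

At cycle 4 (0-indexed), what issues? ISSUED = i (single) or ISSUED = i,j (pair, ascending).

[0] i0  add.ALU  -- RAW r2
[1] i1,i2  st.MEM;and.ALU  -- dual
[2] i3,i4  mulh.MUL;blt.BR  -- dual
[3] i5,i6  ld.MEM;mulh.MUL  -- dual
[4] i7  beq.BR  -- no-port BR/MEM
[5] i8,i9  st.MEM;add.ALU  -- dual

ISSUED = 7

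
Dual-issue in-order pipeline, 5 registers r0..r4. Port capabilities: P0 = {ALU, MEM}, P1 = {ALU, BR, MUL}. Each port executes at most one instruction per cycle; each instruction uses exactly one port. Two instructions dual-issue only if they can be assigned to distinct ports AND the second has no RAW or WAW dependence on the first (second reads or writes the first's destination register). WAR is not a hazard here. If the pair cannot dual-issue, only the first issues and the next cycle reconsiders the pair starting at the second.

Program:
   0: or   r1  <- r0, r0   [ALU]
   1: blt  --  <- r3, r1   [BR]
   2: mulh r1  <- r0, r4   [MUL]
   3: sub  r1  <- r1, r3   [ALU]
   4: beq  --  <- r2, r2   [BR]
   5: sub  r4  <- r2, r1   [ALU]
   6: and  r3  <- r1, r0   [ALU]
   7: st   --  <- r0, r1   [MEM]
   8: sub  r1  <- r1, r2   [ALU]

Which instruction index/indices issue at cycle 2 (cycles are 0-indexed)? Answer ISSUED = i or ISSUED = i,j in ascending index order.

ISSUED = 2

[0] i0  or.ALU  -- RAW r1
[1] i1  blt.BR  -- no-port BR/MUL
[2] i2  mulh.MUL  -- RAW+WAW r1
[3] i3/i4  sub.ALU+beq.BR  -- dual
[4] i5/i6  sub.ALU+and.ALU  -- dual
[5] i7/i8  st.MEM+sub.ALU  -- dual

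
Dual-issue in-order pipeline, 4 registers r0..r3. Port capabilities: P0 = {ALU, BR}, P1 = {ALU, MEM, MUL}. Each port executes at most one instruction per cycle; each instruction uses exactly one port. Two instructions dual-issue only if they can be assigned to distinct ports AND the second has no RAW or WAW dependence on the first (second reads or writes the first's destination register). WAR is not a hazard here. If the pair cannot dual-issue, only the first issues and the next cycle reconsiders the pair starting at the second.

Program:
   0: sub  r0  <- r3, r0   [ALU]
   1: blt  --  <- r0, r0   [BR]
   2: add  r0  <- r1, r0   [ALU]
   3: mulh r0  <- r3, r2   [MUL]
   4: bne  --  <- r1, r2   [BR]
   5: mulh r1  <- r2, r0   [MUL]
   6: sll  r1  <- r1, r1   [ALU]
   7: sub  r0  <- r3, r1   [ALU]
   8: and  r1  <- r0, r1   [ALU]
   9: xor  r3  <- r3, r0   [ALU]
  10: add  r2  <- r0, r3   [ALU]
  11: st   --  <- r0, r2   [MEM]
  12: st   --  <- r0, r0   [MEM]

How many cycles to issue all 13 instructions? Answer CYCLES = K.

CYCLES = 10

  cy0 -> i0 (sub) RAW r0
  cy1 -> i1&i2 (blt add) dual
  cy2 -> i3&i4 (mulh bne) dual
  cy3 -> i5 (mulh) RAW+WAW r1
  cy4 -> i6 (sll) RAW r1
  cy5 -> i7 (sub) RAW r0
  cy6 -> i8&i9 (and xor) dual
  cy7 -> i10 (add) RAW r2
  cy8 -> i11 (st) no-port MEM/MEM
  cy9 -> i12 (st) tail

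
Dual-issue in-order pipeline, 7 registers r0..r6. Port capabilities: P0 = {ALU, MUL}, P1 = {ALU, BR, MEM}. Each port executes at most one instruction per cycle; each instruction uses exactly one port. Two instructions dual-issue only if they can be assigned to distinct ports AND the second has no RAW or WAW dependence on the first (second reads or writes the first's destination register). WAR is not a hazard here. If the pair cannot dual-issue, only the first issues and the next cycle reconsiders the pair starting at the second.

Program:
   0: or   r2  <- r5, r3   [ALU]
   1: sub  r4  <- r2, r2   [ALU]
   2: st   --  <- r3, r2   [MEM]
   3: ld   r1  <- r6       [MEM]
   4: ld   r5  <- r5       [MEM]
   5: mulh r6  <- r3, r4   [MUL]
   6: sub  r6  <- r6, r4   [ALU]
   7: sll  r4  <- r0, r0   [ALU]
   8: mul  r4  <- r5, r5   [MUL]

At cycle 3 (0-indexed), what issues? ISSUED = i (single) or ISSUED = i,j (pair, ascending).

ISSUED = 4,5

0. or.ALU @i0  | RAW r2
1. sub.ALU/st.MEM @i1/i2  | pair
2. ld.MEM @i3  | no-port MEM/MEM
3. ld.MEM/mulh.MUL @i4/i5  | pair
4. sub.ALU/sll.ALU @i6/i7  | pair
5. mul.MUL @i8  | tail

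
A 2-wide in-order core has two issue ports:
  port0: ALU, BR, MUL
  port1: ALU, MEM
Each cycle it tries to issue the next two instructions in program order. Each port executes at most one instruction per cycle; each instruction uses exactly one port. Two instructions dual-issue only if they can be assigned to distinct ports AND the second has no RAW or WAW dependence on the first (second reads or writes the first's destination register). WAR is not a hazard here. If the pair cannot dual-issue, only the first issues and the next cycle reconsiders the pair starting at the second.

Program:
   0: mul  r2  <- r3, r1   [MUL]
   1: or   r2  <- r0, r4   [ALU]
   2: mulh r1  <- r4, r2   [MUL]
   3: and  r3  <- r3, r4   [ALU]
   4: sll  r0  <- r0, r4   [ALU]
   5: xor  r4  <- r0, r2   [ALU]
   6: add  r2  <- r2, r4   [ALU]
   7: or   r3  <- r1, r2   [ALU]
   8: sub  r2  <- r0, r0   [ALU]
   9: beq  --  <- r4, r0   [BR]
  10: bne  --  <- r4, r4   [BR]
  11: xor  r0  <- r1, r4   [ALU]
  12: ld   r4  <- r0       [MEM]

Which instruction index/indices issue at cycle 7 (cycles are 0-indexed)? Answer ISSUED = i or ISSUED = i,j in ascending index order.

ISSUED = 9

t=0 i0:mul ; WAW r2
t=1 i1:or ; RAW r2
t=2 i2&i3:mulh/and ; pair
t=3 i4:sll ; RAW r0
t=4 i5:xor ; RAW r4
t=5 i6:add ; RAW r2
t=6 i7&i8:or/sub ; pair
t=7 i9:beq ; no-port BR/BR
t=8 i10&i11:bne/xor ; pair
t=9 i12:ld ; tail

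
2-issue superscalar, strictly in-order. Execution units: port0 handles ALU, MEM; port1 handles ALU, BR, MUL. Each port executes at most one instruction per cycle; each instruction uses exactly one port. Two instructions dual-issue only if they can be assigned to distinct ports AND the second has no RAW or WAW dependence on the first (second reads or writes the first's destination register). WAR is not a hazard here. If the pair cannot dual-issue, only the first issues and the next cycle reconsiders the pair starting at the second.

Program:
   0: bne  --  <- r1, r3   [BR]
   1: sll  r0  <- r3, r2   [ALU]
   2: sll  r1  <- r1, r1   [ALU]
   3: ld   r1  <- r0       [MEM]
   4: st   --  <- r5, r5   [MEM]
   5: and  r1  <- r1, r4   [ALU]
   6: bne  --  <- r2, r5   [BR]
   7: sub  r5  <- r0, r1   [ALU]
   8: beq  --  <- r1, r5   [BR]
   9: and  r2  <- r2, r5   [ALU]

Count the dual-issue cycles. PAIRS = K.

PAIRS = 4

#0 head=0: bne sll i0,i1 2-wide
#1 head=2: sll i2 WAW r1
#2 head=3: ld i3 no-port MEM/MEM
#3 head=4: st and i4,i5 2-wide
#4 head=6: bne sub i6,i7 2-wide
#5 head=8: beq and i8,i9 2-wide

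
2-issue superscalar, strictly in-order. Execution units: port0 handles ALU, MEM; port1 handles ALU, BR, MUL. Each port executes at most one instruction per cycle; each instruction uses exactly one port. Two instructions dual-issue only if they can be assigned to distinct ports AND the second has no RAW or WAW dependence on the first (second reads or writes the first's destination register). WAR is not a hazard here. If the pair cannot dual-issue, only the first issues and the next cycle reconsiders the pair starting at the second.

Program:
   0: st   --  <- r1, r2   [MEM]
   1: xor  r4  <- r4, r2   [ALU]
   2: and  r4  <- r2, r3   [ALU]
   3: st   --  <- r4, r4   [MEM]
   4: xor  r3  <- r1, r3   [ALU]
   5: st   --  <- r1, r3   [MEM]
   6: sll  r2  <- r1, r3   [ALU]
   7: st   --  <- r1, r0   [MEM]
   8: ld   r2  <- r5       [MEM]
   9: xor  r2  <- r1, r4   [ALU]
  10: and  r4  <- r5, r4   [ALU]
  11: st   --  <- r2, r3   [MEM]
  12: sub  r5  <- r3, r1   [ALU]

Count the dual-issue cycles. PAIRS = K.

PAIRS = 5

t=0 i0&i1:st/xor ; dual
t=1 i2:and ; RAW r4
t=2 i3&i4:st/xor ; dual
t=3 i5&i6:st/sll ; dual
t=4 i7:st ; no-port MEM/MEM
t=5 i8:ld ; WAW r2
t=6 i9&i10:xor/and ; dual
t=7 i11&i12:st/sub ; dual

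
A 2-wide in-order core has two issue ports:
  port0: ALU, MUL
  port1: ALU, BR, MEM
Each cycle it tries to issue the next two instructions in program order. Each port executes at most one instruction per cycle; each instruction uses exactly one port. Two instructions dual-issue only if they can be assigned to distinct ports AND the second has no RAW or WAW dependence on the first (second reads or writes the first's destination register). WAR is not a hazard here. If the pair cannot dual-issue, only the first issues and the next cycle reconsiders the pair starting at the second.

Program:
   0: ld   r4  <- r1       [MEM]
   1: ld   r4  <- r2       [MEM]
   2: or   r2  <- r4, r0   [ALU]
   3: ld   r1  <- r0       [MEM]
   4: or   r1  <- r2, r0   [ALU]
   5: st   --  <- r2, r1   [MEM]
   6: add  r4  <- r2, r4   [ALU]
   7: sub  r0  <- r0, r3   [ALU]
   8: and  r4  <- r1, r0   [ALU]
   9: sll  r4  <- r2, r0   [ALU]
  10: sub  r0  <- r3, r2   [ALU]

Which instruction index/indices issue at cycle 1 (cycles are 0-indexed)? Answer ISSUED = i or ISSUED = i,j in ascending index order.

ISSUED = 1

#0 head=0: ld i0 no-port MEM/MEM
#1 head=1: ld i1 RAW r4
#2 head=2: or+ld i2,i3 pair
#3 head=4: or i4 RAW r1
#4 head=5: st+add i5,i6 pair
#5 head=7: sub i7 RAW r0
#6 head=8: and i8 WAW r4
#7 head=9: sll+sub i9,i10 pair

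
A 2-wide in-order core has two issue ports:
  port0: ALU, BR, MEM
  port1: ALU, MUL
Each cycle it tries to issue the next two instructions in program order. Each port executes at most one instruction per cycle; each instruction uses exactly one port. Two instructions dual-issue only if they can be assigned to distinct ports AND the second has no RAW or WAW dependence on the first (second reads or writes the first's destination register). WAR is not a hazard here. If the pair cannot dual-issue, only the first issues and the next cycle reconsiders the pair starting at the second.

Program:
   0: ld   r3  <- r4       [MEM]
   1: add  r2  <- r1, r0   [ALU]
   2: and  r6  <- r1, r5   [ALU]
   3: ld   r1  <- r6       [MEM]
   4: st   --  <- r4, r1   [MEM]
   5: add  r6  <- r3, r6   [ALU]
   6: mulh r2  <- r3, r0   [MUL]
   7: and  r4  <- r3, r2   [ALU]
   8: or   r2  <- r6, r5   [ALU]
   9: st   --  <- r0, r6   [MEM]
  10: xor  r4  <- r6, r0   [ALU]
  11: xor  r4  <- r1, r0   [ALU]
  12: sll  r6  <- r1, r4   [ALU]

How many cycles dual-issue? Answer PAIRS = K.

PAIRS = 4

  cy0 -> i0/i1 (ld+add) dual
  cy1 -> i2 (and) RAW r6
  cy2 -> i3 (ld) no-port MEM/MEM
  cy3 -> i4/i5 (st+add) dual
  cy4 -> i6 (mulh) RAW r2
  cy5 -> i7/i8 (and+or) dual
  cy6 -> i9/i10 (st+xor) dual
  cy7 -> i11 (xor) RAW r4
  cy8 -> i12 (sll) tail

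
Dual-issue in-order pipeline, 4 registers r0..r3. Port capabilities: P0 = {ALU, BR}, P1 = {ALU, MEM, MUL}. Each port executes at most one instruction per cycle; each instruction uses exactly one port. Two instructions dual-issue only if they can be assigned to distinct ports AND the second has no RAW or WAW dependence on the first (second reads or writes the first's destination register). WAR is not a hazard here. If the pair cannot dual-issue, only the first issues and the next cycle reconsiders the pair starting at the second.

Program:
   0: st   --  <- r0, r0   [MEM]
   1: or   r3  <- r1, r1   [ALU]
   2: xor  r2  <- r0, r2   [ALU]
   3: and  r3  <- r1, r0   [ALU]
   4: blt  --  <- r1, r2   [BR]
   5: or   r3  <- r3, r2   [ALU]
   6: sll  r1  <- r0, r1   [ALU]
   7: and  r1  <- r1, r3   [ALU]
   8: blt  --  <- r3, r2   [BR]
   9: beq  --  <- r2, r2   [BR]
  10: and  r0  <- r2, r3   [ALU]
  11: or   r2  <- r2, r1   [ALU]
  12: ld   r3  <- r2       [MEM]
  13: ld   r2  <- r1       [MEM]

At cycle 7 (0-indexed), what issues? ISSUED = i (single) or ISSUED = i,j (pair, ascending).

ISSUED = 12

  cy0 -> i0/i1 (st;or) 2-wide
  cy1 -> i2/i3 (xor;and) 2-wide
  cy2 -> i4/i5 (blt;or) 2-wide
  cy3 -> i6 (sll) RAW+WAW r1
  cy4 -> i7/i8 (and;blt) 2-wide
  cy5 -> i9/i10 (beq;and) 2-wide
  cy6 -> i11 (or) RAW r2
  cy7 -> i12 (ld) no-port MEM/MEM
  cy8 -> i13 (ld) tail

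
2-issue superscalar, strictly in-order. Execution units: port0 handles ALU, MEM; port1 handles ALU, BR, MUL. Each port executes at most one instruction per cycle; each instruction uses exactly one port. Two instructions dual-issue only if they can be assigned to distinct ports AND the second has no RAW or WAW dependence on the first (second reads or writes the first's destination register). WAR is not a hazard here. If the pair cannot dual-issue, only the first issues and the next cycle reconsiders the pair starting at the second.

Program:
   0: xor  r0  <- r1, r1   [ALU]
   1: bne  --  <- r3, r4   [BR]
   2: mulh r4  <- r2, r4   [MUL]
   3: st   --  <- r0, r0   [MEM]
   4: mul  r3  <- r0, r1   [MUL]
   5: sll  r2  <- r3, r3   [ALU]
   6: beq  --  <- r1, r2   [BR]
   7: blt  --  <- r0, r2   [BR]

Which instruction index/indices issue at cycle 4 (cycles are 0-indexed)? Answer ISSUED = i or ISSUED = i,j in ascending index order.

ISSUED = 6

#0 head=0: xor;bne i0/i1 2-wide
#1 head=2: mulh;st i2/i3 2-wide
#2 head=4: mul i4 RAW r3
#3 head=5: sll i5 RAW r2
#4 head=6: beq i6 no-port BR/BR
#5 head=7: blt i7 tail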